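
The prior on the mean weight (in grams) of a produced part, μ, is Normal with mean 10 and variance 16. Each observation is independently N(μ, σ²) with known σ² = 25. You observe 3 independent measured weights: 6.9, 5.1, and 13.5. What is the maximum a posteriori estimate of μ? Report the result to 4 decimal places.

μ̂_MAP = 9.0137

n = 3; x̄ = (6.9 + 5.1 + 13.5)/3 = 25.5/3 = 8.5.
For a Normal prior and Normal likelihood with known variance, the posterior is Normal; its mode equals its mean, the precision-weighted average.
Prior precision 1/σ₀² = 1/16 = 0.0625; data precision n/σ² = 3/25 = 0.12.
μ̂ = (0.0625·10 + 0.12·8.5) / (0.0625 + 0.12) = 1.645/0.1825 = 658/73 ≈ 9.0137.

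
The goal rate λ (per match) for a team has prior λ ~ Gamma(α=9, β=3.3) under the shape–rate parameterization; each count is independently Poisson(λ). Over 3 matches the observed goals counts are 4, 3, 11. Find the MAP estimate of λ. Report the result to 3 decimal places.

Σxᵢ = 4+3+11 = 18, with n = 3.
Posterior ∝ λ^8e^(−3.3λ) · λ^18e^(−3λ) = λ^26e^(−6.3λ), i.e. Gamma(shape=27, rate=6.3).
The mode of a Gamma(a, b) with a ≥ 1 (shape–rate) is (a−1)/b = 26/6.3 ≈ 4.127.

λ̂_MAP = 4.127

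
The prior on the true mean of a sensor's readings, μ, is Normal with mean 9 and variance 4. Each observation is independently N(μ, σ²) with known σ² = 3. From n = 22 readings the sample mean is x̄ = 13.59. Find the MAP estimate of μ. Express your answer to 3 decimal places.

μ̂_MAP = 13.439

n = 22, x̄ = 13.59.
For a Normal prior and Normal likelihood with known variance, the posterior is Normal; its mode equals its mean, the precision-weighted average.
Prior precision 1/σ₀² = 1/4 = 0.25; data precision n/σ² = 22/3.
μ̂ = (0.25·9 + (22/3)·13.59) / (0.25 + 22/3) = 101.91/(91/12) = 30573/2275 ≈ 13.439.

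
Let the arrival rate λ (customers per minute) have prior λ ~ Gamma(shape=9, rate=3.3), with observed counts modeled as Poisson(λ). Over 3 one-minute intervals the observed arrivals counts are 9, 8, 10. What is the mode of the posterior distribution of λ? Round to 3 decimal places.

Σxᵢ = 9+8+10 = 27, with n = 3.
Posterior ∝ λ^8e^(−3.3λ) · λ^27e^(−3λ) = λ^35e^(−6.3λ), i.e. Gamma(shape=36, rate=6.3).
The mode of a Gamma(a, b) with a ≥ 1 (shape–rate) is (a−1)/b = 35/6.3 ≈ 5.556.

λ̂_MAP = 5.556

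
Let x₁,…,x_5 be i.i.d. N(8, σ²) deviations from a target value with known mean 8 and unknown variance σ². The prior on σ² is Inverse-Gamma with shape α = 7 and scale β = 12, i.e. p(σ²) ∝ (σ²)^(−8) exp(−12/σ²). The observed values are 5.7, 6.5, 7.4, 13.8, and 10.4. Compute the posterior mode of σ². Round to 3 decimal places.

Sum of squared deviations about the known mean: SS = (5.7−8)² + (6.5−8)² + (7.4−8)² + (13.8−8)² + (10.4−8)² = 47.3.
The Normal likelihood contributes (σ²)^(−n/2) exp(−SS/(2σ²)), so the posterior is Inverse-Gamma(α + n/2, β + SS/2) = Inverse-Gamma(9.5, 35.65).
The mode of Inverse-Gamma(a, b) is b/(a+1) = 35.65/10.5 ≈ 3.395.

σ̂²_MAP = 3.395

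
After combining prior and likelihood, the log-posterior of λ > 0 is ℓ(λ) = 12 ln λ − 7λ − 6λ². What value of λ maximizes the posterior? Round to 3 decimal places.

ℓ'(λ) = 12/λ − 7 − 12λ. Setting this to zero and multiplying by λ: 12λ² + 7λ − 12 = 0.
λ = (−7 + √(7² + 4·12·12)) / (2·12) = (−7 + √625) / 24 = (−7 + 25)/24 = 3/4.
ℓ''(λ) = −12/λ² − 12 < 0, confirming a maximum.

λ̂_MAP = 0.750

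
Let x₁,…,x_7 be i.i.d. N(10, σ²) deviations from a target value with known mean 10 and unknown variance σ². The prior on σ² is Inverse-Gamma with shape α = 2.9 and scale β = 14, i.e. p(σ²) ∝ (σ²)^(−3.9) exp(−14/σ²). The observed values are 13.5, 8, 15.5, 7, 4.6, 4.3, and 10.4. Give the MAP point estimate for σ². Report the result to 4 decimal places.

Sum of squared deviations about the known mean: SS = (13.5−10)² + (8−10)² + (15.5−10)² + (7−10)² + (4.6−10)² + (4.3−10)² + (10.4−10)² = 117.31.
The Normal likelihood contributes (σ²)^(−n/2) exp(−SS/(2σ²)), so the posterior is Inverse-Gamma(α + n/2, β + SS/2) = Inverse-Gamma(6.4, 72.655).
The mode of Inverse-Gamma(a, b) is b/(a+1) = 72.655/7.4 ≈ 9.8182.

σ̂²_MAP = 9.8182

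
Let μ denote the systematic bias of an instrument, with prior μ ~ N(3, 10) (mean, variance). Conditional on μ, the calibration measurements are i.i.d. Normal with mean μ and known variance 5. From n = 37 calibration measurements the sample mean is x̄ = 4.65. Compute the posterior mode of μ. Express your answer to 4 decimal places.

n = 37, x̄ = 4.65.
For a Normal prior and Normal likelihood with known variance, the posterior is Normal; its mode equals its mean, the precision-weighted average.
Prior precision 1/σ₀² = 1/10 = 0.1; data precision n/σ² = 37/5 = 7.4.
μ̂ = (0.1·3 + 7.4·4.65) / (0.1 + 7.4) = 34.71/7.5 = 4.6280.

μ̂_MAP = 4.6280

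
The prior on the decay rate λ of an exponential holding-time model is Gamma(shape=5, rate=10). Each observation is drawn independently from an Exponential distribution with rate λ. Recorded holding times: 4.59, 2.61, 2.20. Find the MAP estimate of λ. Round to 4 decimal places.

The Exponential(rate=λ) likelihood is ∝ λ^n e^(−λΣtᵢ). Here n = 3 and Σtᵢ = 4.59 + 2.61 + 2.20 = 9.40.
Posterior ∝ λ^4e^(−10λ) · λ^3e^(−9.40λ) = λ^7e^(−19.40λ), i.e. Gamma(8, 19.40).
Mode = (a−1)/b = 7/19.40 ≈ 0.3608.

λ̂_MAP = 0.3608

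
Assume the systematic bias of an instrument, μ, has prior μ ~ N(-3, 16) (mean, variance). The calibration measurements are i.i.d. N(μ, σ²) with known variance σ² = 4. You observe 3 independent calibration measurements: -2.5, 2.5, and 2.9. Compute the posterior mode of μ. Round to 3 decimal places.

μ̂_MAP = 0.662

n = 3; x̄ = ((-2.5) + 2.5 + 2.9)/3 = 2.9/3 = 29/30 ≈ 0.9667.
For a Normal prior and Normal likelihood with known variance, the posterior is Normal; its mode equals its mean, the precision-weighted average.
Prior precision 1/σ₀² = 1/16 = 0.0625; data precision n/σ² = 3/4 = 0.75.
μ̂ = (0.0625·(-3) + 0.75·(29/30)) / (0.0625 + 0.75) = 0.5375/0.8125 = 43/65 ≈ 0.662.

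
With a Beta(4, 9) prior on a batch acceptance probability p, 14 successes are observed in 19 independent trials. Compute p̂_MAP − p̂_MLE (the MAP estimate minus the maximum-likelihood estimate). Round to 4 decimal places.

Posterior is Beta(18, 14); MAP = (18−1)/(32−2) = 17/30 ≈ 0.56667.
MLE ignores the prior: p̂_MLE = k/n = 14/19 ≈ 0.73684.
Difference = 17/30 − 14/19 = -97/570 ≈ -0.1702.

MAP − MLE = -0.1702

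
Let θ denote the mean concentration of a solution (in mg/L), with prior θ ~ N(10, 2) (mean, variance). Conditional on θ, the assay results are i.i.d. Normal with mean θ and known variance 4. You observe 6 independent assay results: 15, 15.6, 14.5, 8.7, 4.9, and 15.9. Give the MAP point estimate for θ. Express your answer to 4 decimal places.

θ̂_MAP = 11.8250

n = 6; x̄ = (15 + 15.6 + 14.5 + 8.7 + 4.9 + 15.9)/6 = 74.6/6 = 373/30 ≈ 12.4333.
For a Normal prior and Normal likelihood with known variance, the posterior is Normal; its mode equals its mean, the precision-weighted average.
Prior precision 1/σ₀² = 1/2 = 0.5; data precision n/σ² = 6/4 = 1.5.
θ̂ = (0.5·10 + 1.5·(373/30)) / (0.5 + 1.5) = 23.65/2 = 11.8250.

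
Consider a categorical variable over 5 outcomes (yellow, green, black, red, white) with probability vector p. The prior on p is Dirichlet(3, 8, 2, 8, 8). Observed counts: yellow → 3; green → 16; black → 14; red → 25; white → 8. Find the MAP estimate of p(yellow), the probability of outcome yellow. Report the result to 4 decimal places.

The posterior is Dirichlet(αᵢ + nᵢ) = Dirichlet(6, 24, 16, 33, 16).
For a Dirichlet(a₁,…,a_K) with all aᵢ > 1, the mode has j-th component (aⱼ − 1)/(Σaᵢ − K).
Here Σaᵢ = 95 and K = 5, so p(yellow) = (6 − 1)/(95 − 5) = 5/90 ≈ 0.0556.

MAP estimate of p(yellow) = 0.0556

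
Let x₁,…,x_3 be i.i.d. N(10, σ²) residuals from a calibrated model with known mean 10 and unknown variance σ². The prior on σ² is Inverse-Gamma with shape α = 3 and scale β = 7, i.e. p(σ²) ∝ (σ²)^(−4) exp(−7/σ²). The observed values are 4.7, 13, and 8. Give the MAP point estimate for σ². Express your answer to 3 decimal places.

σ̂²_MAP = 5.008

Sum of squared deviations about the known mean: SS = (4.7−10)² + (13−10)² + (8−10)² = 41.09.
The Normal likelihood contributes (σ²)^(−n/2) exp(−SS/(2σ²)), so the posterior is Inverse-Gamma(α + n/2, β + SS/2) = Inverse-Gamma(4.5, 27.545).
The mode of Inverse-Gamma(a, b) is b/(a+1) = 27.545/5.5 ≈ 5.008.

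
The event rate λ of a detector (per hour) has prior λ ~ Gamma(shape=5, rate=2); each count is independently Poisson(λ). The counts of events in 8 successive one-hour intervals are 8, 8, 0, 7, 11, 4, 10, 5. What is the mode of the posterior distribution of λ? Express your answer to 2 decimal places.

λ̂_MAP = 5.70

Σxᵢ = 8+8+0+7+11+4+10+5 = 53, with n = 8.
Posterior ∝ λ^4e^(−2λ) · λ^53e^(−8λ) = λ^57e^(−10λ), i.e. Gamma(shape=58, rate=10).
The mode of a Gamma(a, b) with a ≥ 1 (shape–rate) is (a−1)/b = 57/10 ≈ 5.70.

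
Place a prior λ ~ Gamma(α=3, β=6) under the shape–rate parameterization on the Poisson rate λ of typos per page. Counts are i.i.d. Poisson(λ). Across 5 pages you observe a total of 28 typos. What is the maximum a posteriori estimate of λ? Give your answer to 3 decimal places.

λ̂_MAP = 2.727

Σxᵢ = 28, n = 5.
Posterior ∝ λ^2e^(−6λ) · λ^28e^(−5λ) = λ^30e^(−11λ), i.e. Gamma(shape=31, rate=11).
The mode of a Gamma(a, b) with a ≥ 1 (shape–rate) is (a−1)/b = 30/11 ≈ 2.727.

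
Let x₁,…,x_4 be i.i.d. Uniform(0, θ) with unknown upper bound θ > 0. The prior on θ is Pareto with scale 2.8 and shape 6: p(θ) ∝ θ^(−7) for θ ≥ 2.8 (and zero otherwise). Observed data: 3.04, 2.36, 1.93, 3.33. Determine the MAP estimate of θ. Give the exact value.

θ̂_MAP = 3.33

The Uniform(0, θ) likelihood is θ^(−n) for θ ≥ max(xᵢ), zero otherwise. Here max(xᵢ) = 3.33.
Posterior ∝ θ^(−7) · θ^(−4) = θ^(−11) on θ ≥ max(2.8, 3.33) = 3.33.
This density is strictly decreasing in θ, so the posterior mode lies at the lower boundary of the support.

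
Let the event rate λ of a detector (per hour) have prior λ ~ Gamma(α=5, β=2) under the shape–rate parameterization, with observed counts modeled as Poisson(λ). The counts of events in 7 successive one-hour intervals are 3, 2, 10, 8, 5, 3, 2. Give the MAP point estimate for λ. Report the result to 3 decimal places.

Σxᵢ = 3+2+10+8+5+3+2 = 33, with n = 7.
Posterior ∝ λ^4e^(−2λ) · λ^33e^(−7λ) = λ^37e^(−9λ), i.e. Gamma(shape=38, rate=9).
The mode of a Gamma(a, b) with a ≥ 1 (shape–rate) is (a−1)/b = 37/9 ≈ 4.111.

λ̂_MAP = 4.111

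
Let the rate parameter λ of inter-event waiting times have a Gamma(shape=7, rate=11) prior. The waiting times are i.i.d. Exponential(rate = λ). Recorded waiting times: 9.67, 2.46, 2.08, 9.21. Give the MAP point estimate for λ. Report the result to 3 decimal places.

λ̂_MAP = 0.291

The Exponential(rate=λ) likelihood is ∝ λ^n e^(−λΣtᵢ). Here n = 4 and Σtᵢ = 9.67 + 2.46 + 2.08 + 9.21 = 23.42.
Posterior ∝ λ^6e^(−11λ) · λ^4e^(−23.42λ) = λ^10e^(−34.42λ), i.e. Gamma(11, 34.42).
Mode = (a−1)/b = 10/34.42 ≈ 0.291.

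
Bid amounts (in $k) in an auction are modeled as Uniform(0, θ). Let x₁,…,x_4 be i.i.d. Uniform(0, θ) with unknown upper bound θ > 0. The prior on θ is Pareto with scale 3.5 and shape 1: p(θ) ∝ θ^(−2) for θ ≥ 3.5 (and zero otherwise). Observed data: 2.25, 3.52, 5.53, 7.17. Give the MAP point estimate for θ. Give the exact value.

The Uniform(0, θ) likelihood is θ^(−n) for θ ≥ max(xᵢ), zero otherwise. Here max(xᵢ) = 7.17.
Posterior ∝ θ^(−2) · θ^(−4) = θ^(−6) on θ ≥ max(3.5, 7.17) = 7.17.
This density is strictly decreasing in θ, so the posterior mode lies at the lower boundary of the support.

θ̂_MAP = 7.17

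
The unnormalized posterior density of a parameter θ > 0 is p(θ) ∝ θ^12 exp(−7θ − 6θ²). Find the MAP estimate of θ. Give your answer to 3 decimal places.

θ̂_MAP = 0.750

ℓ'(θ) = 12/θ − 7 − 12θ. Setting this to zero and multiplying by θ: 12θ² + 7θ − 12 = 0.
θ = (−7 + √(7² + 4·12·12)) / (2·12) = (−7 + √625) / 24 = (−7 + 25)/24 = 3/4.
ℓ''(θ) = −12/θ² − 12 < 0, confirming a maximum.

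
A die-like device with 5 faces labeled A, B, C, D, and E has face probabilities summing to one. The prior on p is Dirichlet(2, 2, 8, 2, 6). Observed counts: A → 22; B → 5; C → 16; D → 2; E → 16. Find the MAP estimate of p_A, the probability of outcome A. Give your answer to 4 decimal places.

MAP estimate of p_A = 0.3026

The posterior is Dirichlet(αᵢ + nᵢ) = Dirichlet(24, 7, 24, 4, 22).
For a Dirichlet(a₁,…,a_K) with all aᵢ > 1, the mode has j-th component (aⱼ − 1)/(Σaᵢ − K).
Here Σaᵢ = 81 and K = 5, so p_A = (24 − 1)/(81 − 5) = 23/76 ≈ 0.3026.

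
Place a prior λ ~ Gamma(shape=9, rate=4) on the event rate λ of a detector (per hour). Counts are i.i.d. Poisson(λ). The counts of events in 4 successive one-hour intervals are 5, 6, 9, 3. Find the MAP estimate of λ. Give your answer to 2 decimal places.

λ̂_MAP = 3.88

Σxᵢ = 5+6+9+3 = 23, with n = 4.
Posterior ∝ λ^8e^(−4λ) · λ^23e^(−4λ) = λ^31e^(−8λ), i.e. Gamma(shape=32, rate=8).
The mode of a Gamma(a, b) with a ≥ 1 (shape–rate) is (a−1)/b = 31/8 ≈ 3.88.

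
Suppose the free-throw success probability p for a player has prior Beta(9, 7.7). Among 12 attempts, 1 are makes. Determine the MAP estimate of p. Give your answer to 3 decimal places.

p̂_MAP = 0.337

Prior: Beta(9, 7.7).
Data: 1 success in 12 trials. The binomial likelihood contributes p(1−p)^11, so the posterior is Beta(9+1, 7.7+11) = Beta(10, 18.7).
For Beta(a, b) with a, b > 1 the mode is (a−1)/(a+b−2) = 9/26.7 ≈ 0.337.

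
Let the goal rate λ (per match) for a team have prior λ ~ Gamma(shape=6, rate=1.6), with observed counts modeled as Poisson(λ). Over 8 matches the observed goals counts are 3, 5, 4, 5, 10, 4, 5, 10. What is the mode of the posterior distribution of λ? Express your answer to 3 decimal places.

λ̂_MAP = 5.313

Σxᵢ = 3+5+4+5+10+4+5+10 = 46, with n = 8.
Posterior ∝ λ^5e^(−1.6λ) · λ^46e^(−8λ) = λ^51e^(−9.6λ), i.e. Gamma(shape=52, rate=9.6).
The mode of a Gamma(a, b) with a ≥ 1 (shape–rate) is (a−1)/b = 51/9.6 ≈ 5.313.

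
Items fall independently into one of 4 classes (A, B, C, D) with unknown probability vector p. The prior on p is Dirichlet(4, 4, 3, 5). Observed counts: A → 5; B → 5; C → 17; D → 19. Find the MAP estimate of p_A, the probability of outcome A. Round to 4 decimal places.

MAP estimate of p_A = 0.1379

The posterior is Dirichlet(αᵢ + nᵢ) = Dirichlet(9, 9, 20, 24).
For a Dirichlet(a₁,…,a_K) with all aᵢ > 1, the mode has j-th component (aⱼ − 1)/(Σaᵢ − K).
Here Σaᵢ = 62 and K = 4, so p_A = (9 − 1)/(62 − 4) = 8/58 ≈ 0.1379.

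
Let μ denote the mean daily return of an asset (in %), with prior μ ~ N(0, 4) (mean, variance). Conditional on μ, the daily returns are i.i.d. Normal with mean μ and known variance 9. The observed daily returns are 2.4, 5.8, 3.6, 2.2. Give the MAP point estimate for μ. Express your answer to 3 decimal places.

n = 4; x̄ = (2.4 + 5.8 + 3.6 + 2.2)/4 = 14/4 = 3.5.
For a Normal prior and Normal likelihood with known variance, the posterior is Normal; its mode equals its mean, the precision-weighted average.
Prior precision 1/σ₀² = 1/4 = 0.25; data precision n/σ² = 4/9.
μ̂ = (0.25·0 + (4/9)·3.5) / (0.25 + 4/9) = (14/9)/(25/36) = 2.240.

μ̂_MAP = 2.240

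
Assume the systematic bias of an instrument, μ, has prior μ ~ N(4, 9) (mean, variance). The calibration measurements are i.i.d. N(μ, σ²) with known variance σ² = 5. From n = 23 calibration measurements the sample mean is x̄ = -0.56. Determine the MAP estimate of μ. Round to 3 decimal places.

μ̂_MAP = -0.452

n = 23, x̄ = -0.56.
For a Normal prior and Normal likelihood with known variance, the posterior is Normal; its mode equals its mean, the precision-weighted average.
Prior precision 1/σ₀² = 1/9; data precision n/σ² = 23/5 = 4.6.
μ̂ = ((1/9)·4 + 4.6·(-0.56)) / (1/9 + 4.6) = (-2398/1125)/(212/45) = -1199/2650 ≈ -0.452.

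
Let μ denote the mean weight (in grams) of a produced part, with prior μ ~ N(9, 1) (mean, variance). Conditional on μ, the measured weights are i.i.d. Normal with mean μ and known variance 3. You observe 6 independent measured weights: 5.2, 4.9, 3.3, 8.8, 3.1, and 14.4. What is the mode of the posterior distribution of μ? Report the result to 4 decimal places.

μ̂_MAP = 7.4111

n = 6; x̄ = (5.2 + 4.9 + 3.3 + 8.8 + 3.1 + 14.4)/6 = 39.7/6 = 397/60 ≈ 6.6167.
For a Normal prior and Normal likelihood with known variance, the posterior is Normal; its mode equals its mean, the precision-weighted average.
Prior precision 1/σ₀² = 1/1 = 1; data precision n/σ² = 6/3 = 2.
μ̂ = (1·9 + 2·(397/60)) / (1 + 2) = (667/30)/3 = 667/90 ≈ 7.4111.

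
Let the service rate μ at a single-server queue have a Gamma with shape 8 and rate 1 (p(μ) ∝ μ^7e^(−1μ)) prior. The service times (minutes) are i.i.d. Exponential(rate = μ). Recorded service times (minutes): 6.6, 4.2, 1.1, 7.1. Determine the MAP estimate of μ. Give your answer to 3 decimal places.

μ̂_MAP = 0.550

The Exponential(rate=μ) likelihood is ∝ μ^n e^(−μΣtᵢ). Here n = 4 and Σtᵢ = 6.6 + 4.2 + 1.1 + 7.1 = 19.
Posterior ∝ μ^7e^(−1μ) · μ^4e^(−19μ) = μ^11e^(−20μ), i.e. Gamma(12, 20).
Mode = (a−1)/b = 11/20 ≈ 0.550.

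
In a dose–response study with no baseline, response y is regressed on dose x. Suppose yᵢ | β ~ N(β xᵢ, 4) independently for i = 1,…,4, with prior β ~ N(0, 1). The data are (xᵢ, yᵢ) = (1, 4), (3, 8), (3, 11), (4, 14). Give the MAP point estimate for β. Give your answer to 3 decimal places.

log p(β | y) = −Σ(yᵢ − βxᵢ)²/(2·4) − β²/(2·1) + const.
Setting the derivative to zero: Σxᵢ(yᵢ − βxᵢ)/4 − β/1 = 0, so β = Σxᵢyᵢ / (Σxᵢ² + σ²/τ²).
Σxᵢyᵢ = 1·4 + 3·8 + 3·11 + 4·14 = 117; Σxᵢ² = 35; σ²/τ² = 4.
β̂_MAP = 117 / (35 + 4) = 117/39 ≈ 3.000.

β̂_MAP = 3.000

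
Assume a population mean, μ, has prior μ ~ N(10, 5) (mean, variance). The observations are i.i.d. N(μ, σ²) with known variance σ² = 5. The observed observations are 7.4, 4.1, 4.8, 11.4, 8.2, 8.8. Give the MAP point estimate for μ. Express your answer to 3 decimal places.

n = 6; x̄ = (7.4 + 4.1 + 4.8 + 11.4 + 8.2 + 8.8)/6 = 44.7/6 = 7.45.
For a Normal prior and Normal likelihood with known variance, the posterior is Normal; its mode equals its mean, the precision-weighted average.
Prior precision 1/σ₀² = 1/5 = 0.2; data precision n/σ² = 6/5 = 1.2.
μ̂ = (0.2·10 + 1.2·7.45) / (0.2 + 1.2) = 10.94/1.4 = 547/70 ≈ 7.814.

μ̂_MAP = 7.814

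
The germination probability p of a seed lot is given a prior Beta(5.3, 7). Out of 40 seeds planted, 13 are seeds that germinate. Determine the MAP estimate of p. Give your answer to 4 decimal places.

p̂_MAP = 0.3439

Prior: Beta(5.3, 7).
Data: 13 successes in 40 trials. The binomial likelihood contributes p^13(1−p)^27, so the posterior is Beta(5.3+13, 7+27) = Beta(18.3, 34).
For Beta(a, b) with a, b > 1 the mode is (a−1)/(a+b−2) = 17.3/50.3 ≈ 0.3439.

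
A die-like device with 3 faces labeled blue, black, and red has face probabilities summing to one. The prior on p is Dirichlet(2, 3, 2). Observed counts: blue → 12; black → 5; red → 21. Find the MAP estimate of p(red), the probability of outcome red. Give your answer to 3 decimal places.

The posterior is Dirichlet(αᵢ + nᵢ) = Dirichlet(14, 8, 23).
For a Dirichlet(a₁,…,a_K) with all aᵢ > 1, the mode has j-th component (aⱼ − 1)/(Σaᵢ − K).
Here Σaᵢ = 45 and K = 3, so p(red) = (23 − 1)/(45 − 3) = 22/42 ≈ 0.524.

MAP estimate of p(red) = 0.524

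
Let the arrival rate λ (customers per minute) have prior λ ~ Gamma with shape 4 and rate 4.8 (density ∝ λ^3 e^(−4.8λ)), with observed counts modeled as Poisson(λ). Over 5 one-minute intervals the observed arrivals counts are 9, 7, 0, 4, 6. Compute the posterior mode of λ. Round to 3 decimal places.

Σxᵢ = 9+7+0+4+6 = 26, with n = 5.
Posterior ∝ λ^3e^(−4.8λ) · λ^26e^(−5λ) = λ^29e^(−9.8λ), i.e. Gamma(shape=30, rate=9.8).
The mode of a Gamma(a, b) with a ≥ 1 (shape–rate) is (a−1)/b = 29/9.8 ≈ 2.959.

λ̂_MAP = 2.959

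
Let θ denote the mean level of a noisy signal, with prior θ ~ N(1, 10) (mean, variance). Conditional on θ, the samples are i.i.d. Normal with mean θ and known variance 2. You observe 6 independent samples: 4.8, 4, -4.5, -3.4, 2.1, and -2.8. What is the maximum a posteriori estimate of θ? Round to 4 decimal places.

θ̂_MAP = 0.0645

n = 6; x̄ = (4.8 + 4 + (-4.5) + (-3.4) + 2.1 + (-2.8))/6 = 0.2/6 = 1/30 ≈ 0.0333.
For a Normal prior and Normal likelihood with known variance, the posterior is Normal; its mode equals its mean, the precision-weighted average.
Prior precision 1/σ₀² = 1/10 = 0.1; data precision n/σ² = 6/2 = 3.
θ̂ = (0.1·1 + 3·(1/30)) / (0.1 + 3) = 0.2/3.1 = 2/31 ≈ 0.0645.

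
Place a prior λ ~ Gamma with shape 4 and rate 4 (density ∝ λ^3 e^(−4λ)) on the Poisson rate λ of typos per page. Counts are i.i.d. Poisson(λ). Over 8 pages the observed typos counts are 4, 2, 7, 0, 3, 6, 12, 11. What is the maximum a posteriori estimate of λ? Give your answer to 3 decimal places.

Σxᵢ = 4+2+7+0+3+6+12+11 = 45, with n = 8.
Posterior ∝ λ^3e^(−4λ) · λ^45e^(−8λ) = λ^48e^(−12λ), i.e. Gamma(shape=49, rate=12).
The mode of a Gamma(a, b) with a ≥ 1 (shape–rate) is (a−1)/b = 48/12 ≈ 4.000.

λ̂_MAP = 4.000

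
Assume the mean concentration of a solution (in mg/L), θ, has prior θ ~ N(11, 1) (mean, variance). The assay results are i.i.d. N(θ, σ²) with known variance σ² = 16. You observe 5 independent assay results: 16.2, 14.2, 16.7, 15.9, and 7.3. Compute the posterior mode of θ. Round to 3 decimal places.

θ̂_MAP = 11.729

n = 5; x̄ = (16.2 + 14.2 + 16.7 + 15.9 + 7.3)/5 = 70.3/5 = 14.06.
For a Normal prior and Normal likelihood with known variance, the posterior is Normal; its mode equals its mean, the precision-weighted average.
Prior precision 1/σ₀² = 1/1 = 1; data precision n/σ² = 5/16 = 0.3125.
θ̂ = (1·11 + 0.3125·14.06) / (1 + 0.3125) = 15.39375/1.3125 = 821/70 ≈ 11.729.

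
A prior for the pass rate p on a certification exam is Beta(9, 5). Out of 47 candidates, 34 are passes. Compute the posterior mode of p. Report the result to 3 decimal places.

p̂_MAP = 0.712

Prior: Beta(9, 5).
Data: 34 successes in 47 trials. The binomial likelihood contributes p^34(1−p)^13, so the posterior is Beta(9+34, 5+13) = Beta(43, 18).
For Beta(a, b) with a, b > 1 the mode is (a−1)/(a+b−2) = 42/59 ≈ 0.712.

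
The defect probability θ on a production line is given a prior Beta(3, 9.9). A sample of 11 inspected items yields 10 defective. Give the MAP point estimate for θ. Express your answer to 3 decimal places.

Prior: Beta(3, 9.9).
Data: 10 successes in 11 trials. The binomial likelihood contributes θ^10(1−θ)^1, so the posterior is Beta(3+10, 9.9+1) = Beta(13, 10.9).
For Beta(a, b) with a, b > 1 the mode is (a−1)/(a+b−2) = 12/21.9 ≈ 0.548.

θ̂_MAP = 0.548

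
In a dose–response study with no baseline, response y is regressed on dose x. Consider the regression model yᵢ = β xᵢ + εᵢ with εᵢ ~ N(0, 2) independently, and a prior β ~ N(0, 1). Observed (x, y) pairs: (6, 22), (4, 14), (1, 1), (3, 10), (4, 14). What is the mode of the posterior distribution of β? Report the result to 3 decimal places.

β̂_MAP = 3.438

log p(β | y) = −Σ(yᵢ − βxᵢ)²/(2·2) − β²/(2·1) + const.
Setting the derivative to zero: Σxᵢ(yᵢ − βxᵢ)/2 − β/1 = 0, so β = Σxᵢyᵢ / (Σxᵢ² + σ²/τ²).
Σxᵢyᵢ = 6·22 + 4·14 + 1·1 + 3·10 + 4·14 = 275; Σxᵢ² = 78; σ²/τ² = 2.
β̂_MAP = 275 / (78 + 2) = 275/80 ≈ 3.438.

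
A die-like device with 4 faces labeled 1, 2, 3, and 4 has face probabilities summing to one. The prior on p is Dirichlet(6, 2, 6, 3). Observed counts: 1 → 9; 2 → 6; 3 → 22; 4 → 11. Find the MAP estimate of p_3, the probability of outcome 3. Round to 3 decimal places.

The posterior is Dirichlet(αᵢ + nᵢ) = Dirichlet(15, 8, 28, 14).
For a Dirichlet(a₁,…,a_K) with all aᵢ > 1, the mode has j-th component (aⱼ − 1)/(Σaᵢ − K).
Here Σaᵢ = 65 and K = 4, so p_3 = (28 − 1)/(65 − 4) = 27/61 ≈ 0.443.

MAP estimate: 0.443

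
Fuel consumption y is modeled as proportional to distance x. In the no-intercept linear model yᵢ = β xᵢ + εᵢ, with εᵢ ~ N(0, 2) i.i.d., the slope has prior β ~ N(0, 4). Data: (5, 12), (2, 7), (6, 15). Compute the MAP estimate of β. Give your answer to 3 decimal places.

log p(β | y) = −Σ(yᵢ − βxᵢ)²/(2·2) − β²/(2·4) + const.
Setting the derivative to zero: Σxᵢ(yᵢ − βxᵢ)/2 − β/4 = 0, so β = Σxᵢyᵢ / (Σxᵢ² + σ²/τ²).
Σxᵢyᵢ = 5·12 + 2·7 + 6·15 = 164; Σxᵢ² = 65; σ²/τ² = 0.5.
β̂_MAP = 164 / (65 + 0.5) = 164/65.5 ≈ 2.504.

β̂_MAP = 2.504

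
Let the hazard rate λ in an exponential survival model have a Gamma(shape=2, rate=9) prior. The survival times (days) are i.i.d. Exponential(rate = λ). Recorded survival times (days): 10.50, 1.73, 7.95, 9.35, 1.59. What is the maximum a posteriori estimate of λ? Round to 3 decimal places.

The Exponential(rate=λ) likelihood is ∝ λ^n e^(−λΣtᵢ). Here n = 5 and Σtᵢ = 10.50 + 1.73 + 7.95 + 9.35 + 1.59 = 31.12.
Posterior ∝ λe^(−9λ) · λ^5e^(−31.12λ) = λ^6e^(−40.12λ), i.e. Gamma(7, 40.12).
Mode = (a−1)/b = 6/40.12 ≈ 0.150.

λ̂_MAP = 0.150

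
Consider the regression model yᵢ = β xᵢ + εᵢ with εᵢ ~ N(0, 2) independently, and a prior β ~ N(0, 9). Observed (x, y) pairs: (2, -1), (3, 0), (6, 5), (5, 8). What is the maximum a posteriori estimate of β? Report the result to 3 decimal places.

β̂_MAP = 0.916

log p(β | y) = −Σ(yᵢ − βxᵢ)²/(2·2) − β²/(2·9) + const.
Setting the derivative to zero: Σxᵢ(yᵢ − βxᵢ)/2 − β/9 = 0, so β = Σxᵢyᵢ / (Σxᵢ² + σ²/τ²).
Σxᵢyᵢ = 2·(-1) + 3·0 + 6·5 + 5·8 = 68; Σxᵢ² = 74; σ²/τ² = 2/9.
β̂_MAP = 68 / (74 + 2/9) = 68/(668/9) = 153/167 ≈ 0.916.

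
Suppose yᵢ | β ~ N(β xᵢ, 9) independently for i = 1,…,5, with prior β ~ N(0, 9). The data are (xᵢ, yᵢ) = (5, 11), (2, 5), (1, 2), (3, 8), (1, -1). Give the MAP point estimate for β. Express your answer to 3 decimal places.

log p(β | y) = −Σ(yᵢ − βxᵢ)²/(2·9) − β²/(2·9) + const.
Setting the derivative to zero: Σxᵢ(yᵢ − βxᵢ)/9 − β/9 = 0, so β = Σxᵢyᵢ / (Σxᵢ² + σ²/τ²).
Σxᵢyᵢ = 5·11 + 2·5 + 1·2 + 3·8 + 1·(-1) = 90; Σxᵢ² = 40; σ²/τ² = 1.
β̂_MAP = 90 / (40 + 1) = 90/41 ≈ 2.195.

β̂_MAP = 2.195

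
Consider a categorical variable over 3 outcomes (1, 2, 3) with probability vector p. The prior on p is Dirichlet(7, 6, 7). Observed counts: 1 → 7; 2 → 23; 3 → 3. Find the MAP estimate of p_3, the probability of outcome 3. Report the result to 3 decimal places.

The posterior is Dirichlet(αᵢ + nᵢ) = Dirichlet(14, 29, 10).
For a Dirichlet(a₁,…,a_K) with all aᵢ > 1, the mode has j-th component (aⱼ − 1)/(Σaᵢ − K).
Here Σaᵢ = 53 and K = 3, so p_3 = (10 − 1)/(53 − 3) = 9/50 ≈ 0.180.

MAP estimate: 0.180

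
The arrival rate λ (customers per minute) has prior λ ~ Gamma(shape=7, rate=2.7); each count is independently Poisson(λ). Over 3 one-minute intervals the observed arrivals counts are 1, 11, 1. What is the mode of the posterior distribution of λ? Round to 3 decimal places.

λ̂_MAP = 3.333

Σxᵢ = 1+11+1 = 13, with n = 3.
Posterior ∝ λ^6e^(−2.7λ) · λ^13e^(−3λ) = λ^19e^(−5.7λ), i.e. Gamma(shape=20, rate=5.7).
The mode of a Gamma(a, b) with a ≥ 1 (shape–rate) is (a−1)/b = 19/5.7 ≈ 3.333.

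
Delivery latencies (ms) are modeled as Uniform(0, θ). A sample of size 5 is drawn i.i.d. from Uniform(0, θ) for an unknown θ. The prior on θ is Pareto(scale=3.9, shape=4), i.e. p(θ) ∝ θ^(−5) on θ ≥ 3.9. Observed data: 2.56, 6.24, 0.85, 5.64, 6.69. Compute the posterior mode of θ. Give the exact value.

θ̂_MAP = 6.69

The Uniform(0, θ) likelihood is θ^(−n) for θ ≥ max(xᵢ), zero otherwise. Here max(xᵢ) = 6.69.
Posterior ∝ θ^(−5) · θ^(−5) = θ^(−10) on θ ≥ max(3.9, 6.69) = 6.69.
This density is strictly decreasing in θ, so the posterior mode lies at the lower boundary of the support.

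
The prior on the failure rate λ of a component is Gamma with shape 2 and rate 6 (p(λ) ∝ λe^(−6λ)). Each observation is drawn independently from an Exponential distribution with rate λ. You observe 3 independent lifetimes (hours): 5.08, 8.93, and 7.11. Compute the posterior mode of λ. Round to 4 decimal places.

The Exponential(rate=λ) likelihood is ∝ λ^n e^(−λΣtᵢ). Here n = 3 and Σtᵢ = 5.08 + 8.93 + 7.11 = 21.12.
Posterior ∝ λe^(−6λ) · λ^3e^(−21.12λ) = λ^4e^(−27.12λ), i.e. Gamma(5, 27.12).
Mode = (a−1)/b = 4/27.12 ≈ 0.1475.

λ̂_MAP = 0.1475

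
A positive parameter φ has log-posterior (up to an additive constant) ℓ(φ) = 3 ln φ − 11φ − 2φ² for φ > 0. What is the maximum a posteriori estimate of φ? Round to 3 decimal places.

ℓ'(φ) = 3/φ − 11 − 4φ. Setting this to zero and multiplying by φ: 4φ² + 11φ − 3 = 0.
φ = (−11 + √(11² + 4·4·3)) / (2·4) = (−11 + √169) / 8 = (−11 + 13)/8 = 1/4.
ℓ''(φ) = −3/φ² − 4 < 0, confirming a maximum.

φ̂_MAP = 0.250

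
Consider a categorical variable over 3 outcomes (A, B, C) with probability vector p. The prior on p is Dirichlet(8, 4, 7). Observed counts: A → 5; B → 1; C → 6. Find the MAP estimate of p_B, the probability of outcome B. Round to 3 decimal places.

MAP estimate of p_B = 0.143

The posterior is Dirichlet(αᵢ + nᵢ) = Dirichlet(13, 5, 13).
For a Dirichlet(a₁,…,a_K) with all aᵢ > 1, the mode has j-th component (aⱼ − 1)/(Σaᵢ − K).
Here Σaᵢ = 31 and K = 3, so p_B = (5 − 1)/(31 − 3) = 4/28 ≈ 0.143.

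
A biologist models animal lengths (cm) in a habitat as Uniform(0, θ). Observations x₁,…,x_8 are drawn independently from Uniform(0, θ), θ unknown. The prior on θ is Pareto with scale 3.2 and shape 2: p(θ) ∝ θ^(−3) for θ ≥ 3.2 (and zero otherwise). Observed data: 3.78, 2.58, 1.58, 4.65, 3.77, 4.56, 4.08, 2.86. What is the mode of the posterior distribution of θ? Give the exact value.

The Uniform(0, θ) likelihood is θ^(−n) for θ ≥ max(xᵢ), zero otherwise. Here max(xᵢ) = 4.65.
Posterior ∝ θ^(−3) · θ^(−8) = θ^(−11) on θ ≥ max(3.2, 4.65) = 4.65.
This density is strictly decreasing in θ, so the posterior mode lies at the lower boundary of the support.

θ̂_MAP = 4.65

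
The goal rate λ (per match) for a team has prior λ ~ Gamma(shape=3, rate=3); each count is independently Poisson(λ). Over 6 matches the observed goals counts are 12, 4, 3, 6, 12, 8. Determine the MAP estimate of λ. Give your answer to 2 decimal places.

λ̂_MAP = 5.22

Σxᵢ = 12+4+3+6+12+8 = 45, with n = 6.
Posterior ∝ λ^2e^(−3λ) · λ^45e^(−6λ) = λ^47e^(−9λ), i.e. Gamma(shape=48, rate=9).
The mode of a Gamma(a, b) with a ≥ 1 (shape–rate) is (a−1)/b = 47/9 ≈ 5.22.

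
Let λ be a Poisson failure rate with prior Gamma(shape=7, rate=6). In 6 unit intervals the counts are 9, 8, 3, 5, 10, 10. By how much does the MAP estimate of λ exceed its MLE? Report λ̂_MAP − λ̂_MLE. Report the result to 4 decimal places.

MAP − MLE = -3.2500

Σxᵢ = 45. Posterior is Gamma(52, 12); MAP = (52−1)/12 = 51/12 ≈ 4.25000.
MLE = x̄ = 45/6 ≈ 7.50000.
Difference = 51/12 − 45/6 = -13/4 ≈ -3.2500.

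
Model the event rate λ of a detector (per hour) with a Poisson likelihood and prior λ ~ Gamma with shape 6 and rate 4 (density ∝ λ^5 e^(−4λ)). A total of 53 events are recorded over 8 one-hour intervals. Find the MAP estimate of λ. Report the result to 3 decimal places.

Σxᵢ = 53, n = 8.
Posterior ∝ λ^5e^(−4λ) · λ^53e^(−8λ) = λ^58e^(−12λ), i.e. Gamma(shape=59, rate=12).
The mode of a Gamma(a, b) with a ≥ 1 (shape–rate) is (a−1)/b = 58/12 ≈ 4.833.

λ̂_MAP = 4.833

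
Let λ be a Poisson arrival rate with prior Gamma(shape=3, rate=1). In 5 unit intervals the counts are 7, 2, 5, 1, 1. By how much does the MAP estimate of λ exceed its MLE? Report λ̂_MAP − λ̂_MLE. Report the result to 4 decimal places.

MAP − MLE = -0.2000

Σxᵢ = 16. Posterior is Gamma(19, 6); MAP = (19−1)/6 = 18/6 ≈ 3.00000.
MLE = x̄ = 16/5 ≈ 3.20000.
Difference = 18/6 − 16/5 = -1/5 ≈ -0.2000.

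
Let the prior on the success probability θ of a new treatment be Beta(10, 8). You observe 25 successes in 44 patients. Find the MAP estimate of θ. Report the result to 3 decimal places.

Prior: Beta(10, 8).
Data: 25 successes in 44 trials. The binomial likelihood contributes θ^25(1−θ)^19, so the posterior is Beta(10+25, 8+19) = Beta(35, 27).
For Beta(a, b) with a, b > 1 the mode is (a−1)/(a+b−2) = 34/60 ≈ 0.567.

θ̂_MAP = 0.567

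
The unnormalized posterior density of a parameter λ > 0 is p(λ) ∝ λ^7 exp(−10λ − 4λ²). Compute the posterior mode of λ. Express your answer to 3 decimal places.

λ̂_MAP = 0.500

ℓ'(λ) = 7/λ − 10 − 8λ. Setting this to zero and multiplying by λ: 8λ² + 10λ − 7 = 0.
λ = (−10 + √(10² + 4·8·7)) / (2·8) = (−10 + √324) / 16 = (−10 + 18)/16 = 1/2.
ℓ''(λ) = −7/λ² − 8 < 0, confirming a maximum.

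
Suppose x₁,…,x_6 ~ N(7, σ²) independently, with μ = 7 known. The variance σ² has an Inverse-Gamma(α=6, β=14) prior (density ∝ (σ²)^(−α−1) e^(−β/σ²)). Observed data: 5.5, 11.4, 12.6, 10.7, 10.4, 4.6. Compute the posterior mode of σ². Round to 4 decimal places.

Sum of squared deviations about the known mean: SS = (5.5−7)² + (11.4−7)² + (12.6−7)² + (10.7−7)² + (10.4−7)² + (4.6−7)² = 83.98.
The Normal likelihood contributes (σ²)^(−n/2) exp(−SS/(2σ²)), so the posterior is Inverse-Gamma(α + n/2, β + SS/2) = Inverse-Gamma(9, 55.99).
The mode of Inverse-Gamma(a, b) is b/(a+1) = 55.99/10 ≈ 5.5990.

σ̂²_MAP = 5.5990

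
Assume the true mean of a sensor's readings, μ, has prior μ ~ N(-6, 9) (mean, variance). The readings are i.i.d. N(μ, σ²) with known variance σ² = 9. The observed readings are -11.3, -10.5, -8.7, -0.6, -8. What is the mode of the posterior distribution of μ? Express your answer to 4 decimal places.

μ̂_MAP = -7.5167

n = 5; x̄ = ((-11.3) + (-10.5) + (-8.7) + (-0.6) + (-8))/5 = -39.1/5 = -7.82.
For a Normal prior and Normal likelihood with known variance, the posterior is Normal; its mode equals its mean, the precision-weighted average.
Prior precision 1/σ₀² = 1/9; data precision n/σ² = 5/9.
μ̂ = ((1/9)·(-6) + (5/9)·(-7.82)) / (1/9 + 5/9) = (-451/90)/(2/3) = -451/60 ≈ -7.5167.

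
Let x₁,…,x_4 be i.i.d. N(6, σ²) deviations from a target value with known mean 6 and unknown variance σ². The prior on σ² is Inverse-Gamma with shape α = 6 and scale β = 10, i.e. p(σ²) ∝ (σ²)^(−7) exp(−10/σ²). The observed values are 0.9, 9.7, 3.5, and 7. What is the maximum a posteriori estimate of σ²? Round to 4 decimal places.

σ̂²_MAP = 3.7194

Sum of squared deviations about the known mean: SS = (0.9−6)² + (9.7−6)² + (3.5−6)² + (7−6)² = 46.95.
The Normal likelihood contributes (σ²)^(−n/2) exp(−SS/(2σ²)), so the posterior is Inverse-Gamma(α + n/2, β + SS/2) = Inverse-Gamma(8, 33.475).
The mode of Inverse-Gamma(a, b) is b/(a+1) = 33.475/9 ≈ 3.7194.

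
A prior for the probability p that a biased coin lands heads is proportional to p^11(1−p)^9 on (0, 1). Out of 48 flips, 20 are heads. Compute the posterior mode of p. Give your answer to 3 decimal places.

The prior density ∝ p^11(1−p)^9 is the kernel of Beta(12, 10).
Data: 20 successes in 48 trials. The binomial likelihood contributes p^20(1−p)^28, so the posterior is Beta(12+20, 10+28) = Beta(32, 38).
For Beta(a, b) with a, b > 1 the mode is (a−1)/(a+b−2) = 31/68 ≈ 0.456.

p̂_MAP = 0.456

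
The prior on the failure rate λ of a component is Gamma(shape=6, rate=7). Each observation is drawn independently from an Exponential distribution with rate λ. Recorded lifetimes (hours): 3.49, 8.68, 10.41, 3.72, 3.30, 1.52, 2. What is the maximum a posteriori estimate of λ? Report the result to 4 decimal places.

λ̂_MAP = 0.2991

The Exponential(rate=λ) likelihood is ∝ λ^n e^(−λΣtᵢ). Here n = 7 and Σtᵢ = 3.49 + 8.68 + 10.41 + 3.72 + 3.30 + 1.52 + 2 = 33.12.
Posterior ∝ λ^5e^(−7λ) · λ^7e^(−33.12λ) = λ^12e^(−40.12λ), i.e. Gamma(13, 40.12).
Mode = (a−1)/b = 12/40.12 ≈ 0.2991.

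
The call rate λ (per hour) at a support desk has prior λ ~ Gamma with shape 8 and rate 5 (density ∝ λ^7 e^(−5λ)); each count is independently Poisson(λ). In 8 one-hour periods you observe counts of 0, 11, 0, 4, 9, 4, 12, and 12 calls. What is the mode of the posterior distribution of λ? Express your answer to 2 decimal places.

Σxᵢ = 0+11+0+4+9+4+12+12 = 52, with n = 8.
Posterior ∝ λ^7e^(−5λ) · λ^52e^(−8λ) = λ^59e^(−13λ), i.e. Gamma(shape=60, rate=13).
The mode of a Gamma(a, b) with a ≥ 1 (shape–rate) is (a−1)/b = 59/13 ≈ 4.54.

λ̂_MAP = 4.54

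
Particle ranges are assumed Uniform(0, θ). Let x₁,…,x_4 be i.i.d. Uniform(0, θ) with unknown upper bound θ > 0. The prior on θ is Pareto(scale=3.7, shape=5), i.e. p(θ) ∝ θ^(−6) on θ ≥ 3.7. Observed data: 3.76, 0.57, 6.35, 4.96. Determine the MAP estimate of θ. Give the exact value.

θ̂_MAP = 6.35

The Uniform(0, θ) likelihood is θ^(−n) for θ ≥ max(xᵢ), zero otherwise. Here max(xᵢ) = 6.35.
Posterior ∝ θ^(−6) · θ^(−4) = θ^(−10) on θ ≥ max(3.7, 6.35) = 6.35.
This density is strictly decreasing in θ, so the posterior mode lies at the lower boundary of the support.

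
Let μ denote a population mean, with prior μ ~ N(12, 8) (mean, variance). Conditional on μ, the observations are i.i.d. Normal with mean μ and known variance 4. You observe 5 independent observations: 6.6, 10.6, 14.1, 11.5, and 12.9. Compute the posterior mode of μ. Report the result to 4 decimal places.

n = 5; x̄ = (6.6 + 10.6 + 14.1 + 11.5 + 12.9)/5 = 55.7/5 = 11.14.
For a Normal prior and Normal likelihood with known variance, the posterior is Normal; its mode equals its mean, the precision-weighted average.
Prior precision 1/σ₀² = 1/8 = 0.125; data precision n/σ² = 5/4 = 1.25.
μ̂ = (0.125·12 + 1.25·11.14) / (0.125 + 1.25) = 15.425/1.375 = 617/55 ≈ 11.2182.

μ̂_MAP = 11.2182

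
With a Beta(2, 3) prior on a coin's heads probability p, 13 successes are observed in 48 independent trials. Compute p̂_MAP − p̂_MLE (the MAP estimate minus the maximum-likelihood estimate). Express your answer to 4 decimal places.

Posterior is Beta(15, 38); MAP = (15−1)/(53−2) = 14/51 ≈ 0.27451.
MLE ignores the prior: p̂_MLE = k/n = 13/48 ≈ 0.27083.
Difference = 14/51 − 13/48 = 1/272 ≈ 0.0037.

MAP − MLE = 0.0037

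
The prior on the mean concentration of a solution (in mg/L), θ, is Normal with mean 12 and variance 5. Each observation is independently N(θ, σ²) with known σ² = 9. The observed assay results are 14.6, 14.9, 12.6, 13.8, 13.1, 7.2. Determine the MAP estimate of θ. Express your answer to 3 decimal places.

θ̂_MAP = 12.538

n = 6; x̄ = (14.6 + 14.9 + 12.6 + 13.8 + 13.1 + 7.2)/6 = 76.2/6 = 12.7.
For a Normal prior and Normal likelihood with known variance, the posterior is Normal; its mode equals its mean, the precision-weighted average.
Prior precision 1/σ₀² = 1/5 = 0.2; data precision n/σ² = 6/9 = 2/3.
θ̂ = (0.2·12 + (2/3)·12.7) / (0.2 + 2/3) = (163/15)/(13/15) = 163/13 ≈ 12.538.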